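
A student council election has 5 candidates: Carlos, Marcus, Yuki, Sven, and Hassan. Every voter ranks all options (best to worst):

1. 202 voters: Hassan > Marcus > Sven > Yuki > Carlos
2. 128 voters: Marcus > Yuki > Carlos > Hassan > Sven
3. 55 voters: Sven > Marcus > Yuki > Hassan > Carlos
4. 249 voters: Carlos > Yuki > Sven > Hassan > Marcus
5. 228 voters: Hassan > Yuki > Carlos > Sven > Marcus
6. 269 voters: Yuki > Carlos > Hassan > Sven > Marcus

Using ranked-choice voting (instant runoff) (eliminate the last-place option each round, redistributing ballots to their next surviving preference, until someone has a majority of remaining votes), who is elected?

Round 1: Carlos 249, Marcus 128, Yuki 269, Sven 55, Hassan 430. Eliminate Sven.
Round 2: Carlos 249, Marcus 183, Yuki 269, Hassan 430. Eliminate Marcus.
Round 3: Carlos 249, Yuki 452, Hassan 430. Eliminate Carlos.
Round 4: Yuki 701, Hassan 430. Yuki has a majority.

Yuki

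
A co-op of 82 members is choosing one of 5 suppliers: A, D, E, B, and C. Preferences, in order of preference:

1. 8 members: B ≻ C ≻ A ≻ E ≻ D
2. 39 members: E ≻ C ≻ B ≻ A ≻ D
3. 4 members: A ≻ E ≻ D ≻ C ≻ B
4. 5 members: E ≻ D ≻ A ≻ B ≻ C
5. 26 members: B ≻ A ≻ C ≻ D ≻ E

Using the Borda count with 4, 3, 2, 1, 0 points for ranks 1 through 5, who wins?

B

A: 8·2 + 39·1 + 4·4 + 5·2 + 26·3 = 159
D: 8·0 + 39·0 + 4·2 + 5·3 + 26·1 = 49
E: 8·1 + 39·4 + 4·3 + 5·4 + 26·0 = 196
B: 8·4 + 39·2 + 4·0 + 5·1 + 26·4 = 219
C: 8·3 + 39·3 + 4·1 + 5·0 + 26·2 = 197
B has the highest Borda score (219).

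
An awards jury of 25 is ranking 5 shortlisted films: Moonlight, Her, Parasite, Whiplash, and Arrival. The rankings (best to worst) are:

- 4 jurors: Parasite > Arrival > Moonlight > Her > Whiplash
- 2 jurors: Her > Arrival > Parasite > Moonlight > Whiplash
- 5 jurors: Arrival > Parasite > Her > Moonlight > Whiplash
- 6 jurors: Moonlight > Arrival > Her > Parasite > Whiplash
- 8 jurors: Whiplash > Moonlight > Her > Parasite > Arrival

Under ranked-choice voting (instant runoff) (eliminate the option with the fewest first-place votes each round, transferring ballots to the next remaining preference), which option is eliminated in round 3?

Moonlight

Round 1: Moonlight 6, Her 2, Parasite 4, Whiplash 8, Arrival 5. Eliminate Her.
Round 2: Moonlight 6, Parasite 4, Whiplash 8, Arrival 7. Eliminate Parasite.
Round 3: Moonlight 6, Whiplash 8, Arrival 11. Eliminate Moonlight.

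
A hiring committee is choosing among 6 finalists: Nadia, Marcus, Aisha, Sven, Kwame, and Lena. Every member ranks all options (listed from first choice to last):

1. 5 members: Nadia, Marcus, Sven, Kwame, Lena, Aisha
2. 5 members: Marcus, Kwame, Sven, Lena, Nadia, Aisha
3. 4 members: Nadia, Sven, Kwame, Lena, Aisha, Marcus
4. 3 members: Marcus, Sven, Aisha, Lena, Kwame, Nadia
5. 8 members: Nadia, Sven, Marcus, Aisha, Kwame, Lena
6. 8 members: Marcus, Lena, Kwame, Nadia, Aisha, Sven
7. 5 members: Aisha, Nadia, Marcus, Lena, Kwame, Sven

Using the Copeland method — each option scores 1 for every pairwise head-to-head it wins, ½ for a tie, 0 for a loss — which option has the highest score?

Nadia

Nadia: beats Marcus, Aisha, Sven, Kwame, and Lena → score 5.
Marcus: beats Aisha, Sven, Kwame, and Lena; loses to Nadia → score 4.
Aisha: loses to Nadia, Marcus, Sven, Kwame, and Lena → score 0.
Sven: beats Aisha, Kwame, and Lena; loses to Nadia and Marcus → score 3.
Kwame: beats Aisha and Lena; loses to Nadia, Marcus, and Sven → score 2.
Lena: beats Aisha; loses to Nadia, Marcus, Sven, and Kwame → score 1.
Nadia has the best pairwise record.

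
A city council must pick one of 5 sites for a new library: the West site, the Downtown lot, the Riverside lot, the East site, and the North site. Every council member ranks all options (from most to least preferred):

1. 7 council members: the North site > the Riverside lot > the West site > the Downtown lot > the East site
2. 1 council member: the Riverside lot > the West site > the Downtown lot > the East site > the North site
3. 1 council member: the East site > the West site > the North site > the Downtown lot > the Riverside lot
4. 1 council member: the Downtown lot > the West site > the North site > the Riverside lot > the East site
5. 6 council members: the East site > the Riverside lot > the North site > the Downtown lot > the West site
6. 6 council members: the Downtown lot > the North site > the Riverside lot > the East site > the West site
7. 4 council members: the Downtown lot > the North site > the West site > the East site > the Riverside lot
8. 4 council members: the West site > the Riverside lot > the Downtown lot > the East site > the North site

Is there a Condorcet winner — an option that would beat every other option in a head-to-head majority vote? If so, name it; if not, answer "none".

Checking pairwise contests:
the Downtown lot beats the West site 17–13.
the Riverside lot beats the Downtown lot 18–12.
the North site beats the Riverside lot 19–11.
the West site beats the East site 17–13.
the Downtown lot beats the North site 16–14.
Every option loses at least one head-to-head, so there is no Condorcet winner.

none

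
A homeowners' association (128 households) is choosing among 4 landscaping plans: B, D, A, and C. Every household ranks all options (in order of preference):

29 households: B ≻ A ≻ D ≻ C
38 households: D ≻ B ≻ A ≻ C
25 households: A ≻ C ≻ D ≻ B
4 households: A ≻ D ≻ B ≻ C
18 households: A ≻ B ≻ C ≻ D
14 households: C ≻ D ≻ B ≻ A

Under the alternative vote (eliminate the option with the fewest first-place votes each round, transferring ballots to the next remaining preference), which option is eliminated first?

Round 1: B 29, D 38, A 47, C 14. Eliminate C.

C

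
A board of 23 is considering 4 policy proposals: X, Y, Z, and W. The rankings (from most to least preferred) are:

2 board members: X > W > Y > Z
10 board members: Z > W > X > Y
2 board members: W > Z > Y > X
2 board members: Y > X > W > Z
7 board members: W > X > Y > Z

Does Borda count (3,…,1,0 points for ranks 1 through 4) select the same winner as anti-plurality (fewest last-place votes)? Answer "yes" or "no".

Borda — scores: X 34, Y 17, Z 34, W 53. Winner: W.
Anti-plurality — last-place votes: X 2, Y 10, Z 11, W 0. Winner: W.
The two methods agree.

yes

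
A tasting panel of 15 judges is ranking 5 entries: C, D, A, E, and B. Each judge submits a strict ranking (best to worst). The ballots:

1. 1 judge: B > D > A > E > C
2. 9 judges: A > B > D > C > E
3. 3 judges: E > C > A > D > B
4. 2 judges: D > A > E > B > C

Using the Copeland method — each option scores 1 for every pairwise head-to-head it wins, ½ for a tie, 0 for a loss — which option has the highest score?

C: beats E; loses to D, A, and B → score 1.
D: beats C and E; loses to A and B → score 2.
A: beats C, D, E, and B → score 4.
E: loses to C, D, A, and B → score 0.
B: beats C, D, and E; loses to A → score 3.
A has the best pairwise record.

A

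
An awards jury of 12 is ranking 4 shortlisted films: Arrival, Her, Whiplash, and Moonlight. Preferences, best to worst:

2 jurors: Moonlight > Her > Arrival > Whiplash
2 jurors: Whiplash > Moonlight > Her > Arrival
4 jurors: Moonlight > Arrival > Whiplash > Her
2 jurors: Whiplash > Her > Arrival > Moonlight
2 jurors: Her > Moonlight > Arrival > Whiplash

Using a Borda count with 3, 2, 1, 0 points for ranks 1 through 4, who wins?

Arrival: 2·1 + 2·0 + 4·2 + 2·1 + 2·1 = 14
Her: 2·2 + 2·1 + 4·0 + 2·2 + 2·3 = 16
Whiplash: 2·0 + 2·3 + 4·1 + 2·3 + 2·0 = 16
Moonlight: 2·3 + 2·2 + 4·3 + 2·0 + 2·2 = 26
Moonlight has the highest Borda score (26).

Moonlight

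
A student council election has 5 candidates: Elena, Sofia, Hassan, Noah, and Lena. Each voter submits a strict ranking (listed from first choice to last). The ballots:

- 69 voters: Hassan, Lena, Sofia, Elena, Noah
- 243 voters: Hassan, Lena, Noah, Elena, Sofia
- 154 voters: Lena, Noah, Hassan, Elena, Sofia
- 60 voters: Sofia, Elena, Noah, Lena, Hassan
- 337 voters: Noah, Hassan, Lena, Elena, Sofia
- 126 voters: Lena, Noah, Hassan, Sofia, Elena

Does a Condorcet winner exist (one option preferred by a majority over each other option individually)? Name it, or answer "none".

none

Checking pairwise contests:
Hassan beats Elena 929–60.
Elena beats Sofia 734–255.
Noah beats Hassan 677–312.
Lena beats Noah 592–397.
Hassan beats Lena 649–340.
Every option loses at least one head-to-head, so there is no Condorcet winner.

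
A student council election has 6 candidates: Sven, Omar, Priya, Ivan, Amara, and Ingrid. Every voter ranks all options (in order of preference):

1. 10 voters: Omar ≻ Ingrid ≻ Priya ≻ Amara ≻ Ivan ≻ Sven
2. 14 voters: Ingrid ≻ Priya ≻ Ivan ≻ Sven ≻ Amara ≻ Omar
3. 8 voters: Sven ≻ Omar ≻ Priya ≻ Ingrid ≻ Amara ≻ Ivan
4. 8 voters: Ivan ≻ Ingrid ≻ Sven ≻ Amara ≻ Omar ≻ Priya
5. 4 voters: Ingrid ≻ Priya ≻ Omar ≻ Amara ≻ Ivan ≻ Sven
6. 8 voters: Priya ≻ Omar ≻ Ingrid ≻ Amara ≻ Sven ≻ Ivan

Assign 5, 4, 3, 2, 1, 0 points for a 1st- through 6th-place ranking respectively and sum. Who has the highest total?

Sven: 10·0 + 14·2 + 8·5 + 8·3 + 4·0 + 8·1 = 100
Omar: 10·5 + 14·0 + 8·4 + 8·1 + 4·3 + 8·4 = 134
Priya: 10·3 + 14·4 + 8·3 + 8·0 + 4·4 + 8·5 = 166
Ivan: 10·1 + 14·3 + 8·0 + 8·5 + 4·1 + 8·0 = 96
Amara: 10·2 + 14·1 + 8·1 + 8·2 + 4·2 + 8·2 = 82
Ingrid: 10·4 + 14·5 + 8·2 + 8·4 + 4·5 + 8·3 = 202
Ingrid has the highest Borda score (202).

Ingrid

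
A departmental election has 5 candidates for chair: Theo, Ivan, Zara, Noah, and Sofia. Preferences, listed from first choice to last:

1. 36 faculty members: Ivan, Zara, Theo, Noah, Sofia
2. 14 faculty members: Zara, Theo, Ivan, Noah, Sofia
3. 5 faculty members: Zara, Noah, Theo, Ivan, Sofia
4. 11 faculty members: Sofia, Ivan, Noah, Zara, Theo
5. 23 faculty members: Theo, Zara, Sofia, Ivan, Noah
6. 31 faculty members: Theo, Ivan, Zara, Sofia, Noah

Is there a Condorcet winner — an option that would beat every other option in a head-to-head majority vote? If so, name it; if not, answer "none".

Checking pairwise contests:
Zara beats Theo 66–54.
Theo beats Ivan 73–47.
Ivan beats Zara 78–42.
Theo beats Noah 104–16.
Theo beats Sofia 109–11.
Every option loses at least one head-to-head, so there is no Condorcet winner.

none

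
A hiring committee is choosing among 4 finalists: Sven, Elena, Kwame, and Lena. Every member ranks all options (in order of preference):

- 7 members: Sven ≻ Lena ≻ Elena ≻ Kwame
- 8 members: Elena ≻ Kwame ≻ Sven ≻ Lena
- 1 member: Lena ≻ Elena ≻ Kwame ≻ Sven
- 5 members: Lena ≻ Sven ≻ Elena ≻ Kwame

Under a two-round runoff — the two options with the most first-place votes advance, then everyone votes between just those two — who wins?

Round 1 first-place votes: Sven 7, Elena 8, Kwame 0, Lena 6.
Elena and Sven advance.
Runoff: Elena is preferred to Sven by 9 voters; Sven by 12.
Sven wins the runoff.

Sven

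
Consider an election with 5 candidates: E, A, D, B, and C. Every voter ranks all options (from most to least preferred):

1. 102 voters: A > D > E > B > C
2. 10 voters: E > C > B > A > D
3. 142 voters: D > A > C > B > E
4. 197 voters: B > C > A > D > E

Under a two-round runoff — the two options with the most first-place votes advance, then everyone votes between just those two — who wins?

Round 1 first-place votes: E 10, A 102, D 142, B 197, C 0.
B and D advance.
Runoff: B is preferred to D by 207 voters; D by 244.
D wins the runoff.

D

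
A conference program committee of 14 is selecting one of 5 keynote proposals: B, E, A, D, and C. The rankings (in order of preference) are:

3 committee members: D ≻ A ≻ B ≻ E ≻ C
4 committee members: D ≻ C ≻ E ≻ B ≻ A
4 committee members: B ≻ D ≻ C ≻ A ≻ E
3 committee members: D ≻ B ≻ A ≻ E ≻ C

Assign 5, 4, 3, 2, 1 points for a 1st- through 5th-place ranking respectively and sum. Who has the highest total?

D

B: 3·3 + 4·2 + 4·5 + 3·4 = 49
E: 3·2 + 4·3 + 4·1 + 3·2 = 28
A: 3·4 + 4·1 + 4·2 + 3·3 = 33
D: 3·5 + 4·5 + 4·4 + 3·5 = 66
C: 3·1 + 4·4 + 4·3 + 3·1 = 34
D has the highest Borda score (66).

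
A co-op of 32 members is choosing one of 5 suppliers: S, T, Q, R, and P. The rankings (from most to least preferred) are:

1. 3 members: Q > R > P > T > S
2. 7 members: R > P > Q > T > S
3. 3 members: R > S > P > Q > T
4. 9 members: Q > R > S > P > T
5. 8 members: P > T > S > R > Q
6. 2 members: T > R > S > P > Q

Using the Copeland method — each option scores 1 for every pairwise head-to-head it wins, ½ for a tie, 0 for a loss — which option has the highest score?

R

S: loses to T, Q, R, and P → score 0.
T: beats S; loses to Q, R, and P → score 1.
Q: beats S and T; loses to R and P → score 2.
R: beats S, T, Q, and P → score 4.
P: beats S, T, and Q; loses to R → score 3.
R has the best pairwise record.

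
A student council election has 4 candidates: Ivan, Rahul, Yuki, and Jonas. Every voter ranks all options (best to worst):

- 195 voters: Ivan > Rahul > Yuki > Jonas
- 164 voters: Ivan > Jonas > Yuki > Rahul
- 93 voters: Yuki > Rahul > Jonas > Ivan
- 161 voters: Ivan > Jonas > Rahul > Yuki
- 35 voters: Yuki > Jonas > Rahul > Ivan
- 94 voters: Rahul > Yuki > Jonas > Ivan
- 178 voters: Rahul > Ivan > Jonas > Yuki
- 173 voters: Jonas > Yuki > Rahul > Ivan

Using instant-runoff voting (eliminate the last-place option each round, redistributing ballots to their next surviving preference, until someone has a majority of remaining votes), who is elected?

Round 1: Ivan 520, Rahul 272, Yuki 128, Jonas 173. Eliminate Yuki.
Round 2: Ivan 520, Rahul 365, Jonas 208. Eliminate Jonas.
Round 3: Ivan 520, Rahul 573. Rahul has a majority.

Rahul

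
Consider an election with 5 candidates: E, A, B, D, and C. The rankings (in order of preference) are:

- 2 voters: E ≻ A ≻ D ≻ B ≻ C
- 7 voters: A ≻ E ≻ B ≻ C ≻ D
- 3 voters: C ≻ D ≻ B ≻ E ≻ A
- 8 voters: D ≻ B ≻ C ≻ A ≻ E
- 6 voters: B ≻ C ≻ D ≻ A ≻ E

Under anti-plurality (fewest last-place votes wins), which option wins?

Last-place votes: E 14, A 3, B 0, D 7, C 2.
B is ranked last by the fewest voters, so B wins.

B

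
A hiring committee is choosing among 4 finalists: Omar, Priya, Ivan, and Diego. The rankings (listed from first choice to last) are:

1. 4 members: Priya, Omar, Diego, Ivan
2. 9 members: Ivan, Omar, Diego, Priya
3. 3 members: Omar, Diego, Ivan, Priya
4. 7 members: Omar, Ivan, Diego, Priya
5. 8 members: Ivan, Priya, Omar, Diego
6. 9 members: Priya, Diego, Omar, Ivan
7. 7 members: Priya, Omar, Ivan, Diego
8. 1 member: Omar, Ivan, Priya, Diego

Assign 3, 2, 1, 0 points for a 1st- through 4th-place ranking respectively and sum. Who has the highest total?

Omar: 4·2 + 9·2 + 3·3 + 7·3 + 8·1 + 9·1 + 7·2 + 1·3 = 90
Priya: 4·3 + 9·0 + 3·0 + 7·0 + 8·2 + 9·3 + 7·3 + 1·1 = 77
Ivan: 4·0 + 9·3 + 3·1 + 7·2 + 8·3 + 9·0 + 7·1 + 1·2 = 77
Diego: 4·1 + 9·1 + 3·2 + 7·1 + 8·0 + 9·2 + 7·0 + 1·0 = 44
Omar has the highest Borda score (90).

Omar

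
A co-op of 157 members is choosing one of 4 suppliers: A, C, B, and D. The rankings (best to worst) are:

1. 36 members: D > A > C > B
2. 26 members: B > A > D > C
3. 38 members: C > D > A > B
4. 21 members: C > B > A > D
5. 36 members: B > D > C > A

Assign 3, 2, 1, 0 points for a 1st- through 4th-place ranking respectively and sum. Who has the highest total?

A: 36·2 + 26·2 + 38·1 + 21·1 + 36·0 = 183
C: 36·1 + 26·0 + 38·3 + 21·3 + 36·1 = 249
B: 36·0 + 26·3 + 38·0 + 21·2 + 36·3 = 228
D: 36·3 + 26·1 + 38·2 + 21·0 + 36·2 = 282
D has the highest Borda score (282).

D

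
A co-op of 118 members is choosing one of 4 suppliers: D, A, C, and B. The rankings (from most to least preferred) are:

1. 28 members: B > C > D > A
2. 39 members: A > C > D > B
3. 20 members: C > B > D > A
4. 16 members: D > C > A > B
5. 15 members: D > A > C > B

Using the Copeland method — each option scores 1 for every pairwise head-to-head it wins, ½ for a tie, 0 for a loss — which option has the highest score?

D: beats A and B; loses to C → score 2.
A: beats B; loses to D and C → score 1.
C: beats D, A, and B → score 3.
B: loses to D, A, and C → score 0.
C has the best pairwise record.

C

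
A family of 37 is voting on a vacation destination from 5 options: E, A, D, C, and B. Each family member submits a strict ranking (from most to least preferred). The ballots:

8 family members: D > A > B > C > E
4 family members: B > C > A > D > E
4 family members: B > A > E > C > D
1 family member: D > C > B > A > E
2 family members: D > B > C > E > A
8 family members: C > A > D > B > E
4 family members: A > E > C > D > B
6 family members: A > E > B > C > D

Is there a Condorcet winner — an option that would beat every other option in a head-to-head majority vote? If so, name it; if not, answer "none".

A

A vs E: 35–2 for A.
A vs D: 26–11 for A.
A vs C: 22–15 for A.
A vs B: 26–11 for A.
A beats every other option head-to-head.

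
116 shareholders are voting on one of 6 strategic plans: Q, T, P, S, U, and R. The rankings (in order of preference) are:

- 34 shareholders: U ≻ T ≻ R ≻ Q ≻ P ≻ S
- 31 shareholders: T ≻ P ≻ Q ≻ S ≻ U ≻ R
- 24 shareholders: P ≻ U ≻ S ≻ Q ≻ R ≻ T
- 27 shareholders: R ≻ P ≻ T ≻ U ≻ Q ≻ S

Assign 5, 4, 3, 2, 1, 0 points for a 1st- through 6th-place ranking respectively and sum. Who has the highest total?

Q: 34·2 + 31·3 + 24·2 + 27·1 = 236
T: 34·4 + 31·5 + 24·0 + 27·3 = 372
P: 34·1 + 31·4 + 24·5 + 27·4 = 386
S: 34·0 + 31·2 + 24·3 + 27·0 = 134
U: 34·5 + 31·1 + 24·4 + 27·2 = 351
R: 34·3 + 31·0 + 24·1 + 27·5 = 261
P has the highest Borda score (386).

P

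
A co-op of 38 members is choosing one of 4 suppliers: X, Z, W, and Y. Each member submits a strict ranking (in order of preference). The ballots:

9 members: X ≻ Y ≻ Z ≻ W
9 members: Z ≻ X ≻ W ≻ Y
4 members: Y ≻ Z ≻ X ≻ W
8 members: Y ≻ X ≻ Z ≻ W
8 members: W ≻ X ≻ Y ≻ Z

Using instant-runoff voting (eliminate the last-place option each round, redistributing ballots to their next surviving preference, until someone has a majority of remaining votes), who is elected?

Round 1: X 9, Z 9, W 8, Y 12. Eliminate W.
Round 2: X 17, Z 9, Y 12. Eliminate Z.
Round 3: X 26, Y 12. X has a majority.

X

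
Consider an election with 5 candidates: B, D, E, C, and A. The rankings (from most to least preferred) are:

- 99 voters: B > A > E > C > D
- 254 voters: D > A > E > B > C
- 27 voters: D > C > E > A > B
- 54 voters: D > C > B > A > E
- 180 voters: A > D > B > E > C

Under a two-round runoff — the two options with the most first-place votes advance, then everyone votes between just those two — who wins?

D

Round 1 first-place votes: B 99, D 335, E 0, C 0, A 180.
D and A advance.
Runoff: D is preferred to A by 335 voters; A by 279.
D wins the runoff.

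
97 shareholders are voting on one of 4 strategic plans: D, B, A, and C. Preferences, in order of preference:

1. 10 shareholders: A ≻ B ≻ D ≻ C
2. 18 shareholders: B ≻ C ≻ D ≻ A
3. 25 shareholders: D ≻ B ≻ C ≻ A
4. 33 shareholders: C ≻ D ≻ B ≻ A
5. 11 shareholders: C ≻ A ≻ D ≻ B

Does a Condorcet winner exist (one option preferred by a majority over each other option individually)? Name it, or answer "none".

Checking pairwise contests:
C beats D 62–35.
D beats B 69–28.
D beats A 76–21.
B beats C 53–44.
Every option loses at least one head-to-head, so there is no Condorcet winner.

none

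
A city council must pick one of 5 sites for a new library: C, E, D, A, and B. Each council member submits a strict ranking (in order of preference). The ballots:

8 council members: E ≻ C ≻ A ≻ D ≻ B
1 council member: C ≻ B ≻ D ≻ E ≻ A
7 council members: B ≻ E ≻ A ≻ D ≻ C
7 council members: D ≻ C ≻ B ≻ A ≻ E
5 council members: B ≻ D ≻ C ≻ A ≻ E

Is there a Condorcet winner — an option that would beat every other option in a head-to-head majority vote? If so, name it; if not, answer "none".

none

Checking pairwise contests:
E beats C 15–13.
B beats E 20–8.
E beats D 15–13.
C beats A 21–7.
C beats B 16–12.
Every option loses at least one head-to-head, so there is no Condorcet winner.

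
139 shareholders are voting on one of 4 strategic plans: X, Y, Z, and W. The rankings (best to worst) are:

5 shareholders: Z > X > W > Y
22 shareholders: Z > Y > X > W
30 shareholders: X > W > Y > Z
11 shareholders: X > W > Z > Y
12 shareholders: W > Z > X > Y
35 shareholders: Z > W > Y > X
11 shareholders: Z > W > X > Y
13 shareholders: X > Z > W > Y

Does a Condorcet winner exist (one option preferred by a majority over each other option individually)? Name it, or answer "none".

Z

Z vs X: 85–54 for Z.
Z vs Y: 109–30 for Z.
Z vs W: 86–53 for Z.
Z beats every other option head-to-head.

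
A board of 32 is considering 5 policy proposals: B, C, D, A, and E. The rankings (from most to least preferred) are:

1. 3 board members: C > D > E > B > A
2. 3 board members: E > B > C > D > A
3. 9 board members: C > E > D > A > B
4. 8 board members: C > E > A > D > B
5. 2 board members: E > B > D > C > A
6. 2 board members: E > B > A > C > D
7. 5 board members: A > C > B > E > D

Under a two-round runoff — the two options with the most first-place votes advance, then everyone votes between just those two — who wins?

C

Round 1 first-place votes: B 0, C 20, D 0, A 5, E 7.
C and E advance.
Runoff: C is preferred to E by 25 voters; E by 7.
C wins the runoff.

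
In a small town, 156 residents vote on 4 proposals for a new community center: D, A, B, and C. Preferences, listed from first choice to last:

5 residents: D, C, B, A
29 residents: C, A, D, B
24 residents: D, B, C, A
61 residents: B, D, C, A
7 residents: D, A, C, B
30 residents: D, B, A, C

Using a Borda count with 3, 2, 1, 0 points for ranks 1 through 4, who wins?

D

D: 5·3 + 29·1 + 24·3 + 61·2 + 7·3 + 30·3 = 349
A: 5·0 + 29·2 + 24·0 + 61·0 + 7·2 + 30·1 = 102
B: 5·1 + 29·0 + 24·2 + 61·3 + 7·0 + 30·2 = 296
C: 5·2 + 29·3 + 24·1 + 61·1 + 7·1 + 30·0 = 189
D has the highest Borda score (349).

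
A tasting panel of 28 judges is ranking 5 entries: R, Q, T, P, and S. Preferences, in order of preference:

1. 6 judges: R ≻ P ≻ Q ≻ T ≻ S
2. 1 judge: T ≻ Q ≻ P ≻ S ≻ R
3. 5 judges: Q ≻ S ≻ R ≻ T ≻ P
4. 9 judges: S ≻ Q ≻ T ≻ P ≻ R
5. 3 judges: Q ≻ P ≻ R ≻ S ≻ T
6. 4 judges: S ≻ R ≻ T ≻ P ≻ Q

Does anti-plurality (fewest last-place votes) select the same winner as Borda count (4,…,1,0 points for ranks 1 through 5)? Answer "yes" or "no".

no

Anti-plurality — last-place votes: R 10, Q 4, T 3, P 5, S 6. Winner: T.
Borda — scores: R 52, Q 74, T 41, P 42, S 71. Winner: Q.
The two methods disagree.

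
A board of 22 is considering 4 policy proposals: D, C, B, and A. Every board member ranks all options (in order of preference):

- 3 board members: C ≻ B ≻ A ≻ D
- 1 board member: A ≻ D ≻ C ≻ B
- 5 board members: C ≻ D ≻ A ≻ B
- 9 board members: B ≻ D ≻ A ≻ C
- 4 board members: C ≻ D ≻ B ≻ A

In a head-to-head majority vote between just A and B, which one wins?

B

Voters preferring A to B: 6; preferring B to A: 16.
B wins the head-to-head.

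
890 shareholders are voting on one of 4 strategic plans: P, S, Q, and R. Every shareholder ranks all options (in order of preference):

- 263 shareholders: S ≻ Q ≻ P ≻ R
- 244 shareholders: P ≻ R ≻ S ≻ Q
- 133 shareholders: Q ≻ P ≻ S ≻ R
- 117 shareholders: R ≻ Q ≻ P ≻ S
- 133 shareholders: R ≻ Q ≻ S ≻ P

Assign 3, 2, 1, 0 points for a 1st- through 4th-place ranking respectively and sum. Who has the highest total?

Q

P: 263·1 + 244·3 + 133·2 + 117·1 + 133·0 = 1378
S: 263·3 + 244·1 + 133·1 + 117·0 + 133·1 = 1299
Q: 263·2 + 244·0 + 133·3 + 117·2 + 133·2 = 1425
R: 263·0 + 244·2 + 133·0 + 117·3 + 133·3 = 1238
Q has the highest Borda score (1425).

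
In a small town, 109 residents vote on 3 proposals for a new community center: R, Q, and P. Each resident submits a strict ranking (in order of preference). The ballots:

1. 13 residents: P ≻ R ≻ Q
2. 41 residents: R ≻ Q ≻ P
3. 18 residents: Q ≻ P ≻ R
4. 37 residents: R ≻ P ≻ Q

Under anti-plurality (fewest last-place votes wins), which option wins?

Last-place votes: R 18, Q 50, P 41.
R is ranked last by the fewest voters, so R wins.

R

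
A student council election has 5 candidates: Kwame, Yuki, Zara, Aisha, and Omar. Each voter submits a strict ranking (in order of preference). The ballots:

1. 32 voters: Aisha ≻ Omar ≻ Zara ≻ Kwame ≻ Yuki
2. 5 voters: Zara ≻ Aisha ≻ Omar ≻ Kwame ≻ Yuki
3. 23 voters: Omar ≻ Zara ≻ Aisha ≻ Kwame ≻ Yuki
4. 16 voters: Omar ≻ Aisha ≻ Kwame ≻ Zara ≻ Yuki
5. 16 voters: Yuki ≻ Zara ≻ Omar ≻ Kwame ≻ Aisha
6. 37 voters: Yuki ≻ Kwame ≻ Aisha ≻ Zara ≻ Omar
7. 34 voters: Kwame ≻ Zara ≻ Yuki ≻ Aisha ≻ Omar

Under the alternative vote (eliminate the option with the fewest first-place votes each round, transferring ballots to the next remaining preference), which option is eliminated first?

Round 1: Kwame 34, Yuki 53, Zara 5, Aisha 32, Omar 39. Eliminate Zara.

Zara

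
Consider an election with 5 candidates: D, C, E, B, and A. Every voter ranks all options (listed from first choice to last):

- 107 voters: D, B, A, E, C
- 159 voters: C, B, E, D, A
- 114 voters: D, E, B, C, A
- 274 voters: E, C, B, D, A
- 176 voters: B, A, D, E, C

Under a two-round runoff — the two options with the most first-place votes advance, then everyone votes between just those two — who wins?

E

Round 1 first-place votes: D 221, C 159, E 274, B 176, A 0.
E and D advance.
Runoff: E is preferred to D by 433 voters; D by 397.
E wins the runoff.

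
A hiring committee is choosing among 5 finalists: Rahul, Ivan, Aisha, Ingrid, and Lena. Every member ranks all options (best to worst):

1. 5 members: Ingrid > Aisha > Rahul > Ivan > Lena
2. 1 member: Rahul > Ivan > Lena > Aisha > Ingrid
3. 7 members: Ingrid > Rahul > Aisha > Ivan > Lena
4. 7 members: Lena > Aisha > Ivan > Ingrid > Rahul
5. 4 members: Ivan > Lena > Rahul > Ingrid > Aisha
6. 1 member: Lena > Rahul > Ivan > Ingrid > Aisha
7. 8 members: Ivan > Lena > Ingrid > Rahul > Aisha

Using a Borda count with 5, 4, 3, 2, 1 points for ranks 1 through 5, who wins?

Rahul: 5·3 + 1·5 + 7·4 + 7·1 + 4·3 + 1·4 + 8·2 = 87
Ivan: 5·2 + 1·4 + 7·2 + 7·3 + 4·5 + 1·3 + 8·5 = 112
Aisha: 5·4 + 1·2 + 7·3 + 7·4 + 4·1 + 1·1 + 8·1 = 84
Ingrid: 5·5 + 1·1 + 7·5 + 7·2 + 4·2 + 1·2 + 8·3 = 109
Lena: 5·1 + 1·3 + 7·1 + 7·5 + 4·4 + 1·5 + 8·4 = 103
Ivan has the highest Borda score (112).

Ivan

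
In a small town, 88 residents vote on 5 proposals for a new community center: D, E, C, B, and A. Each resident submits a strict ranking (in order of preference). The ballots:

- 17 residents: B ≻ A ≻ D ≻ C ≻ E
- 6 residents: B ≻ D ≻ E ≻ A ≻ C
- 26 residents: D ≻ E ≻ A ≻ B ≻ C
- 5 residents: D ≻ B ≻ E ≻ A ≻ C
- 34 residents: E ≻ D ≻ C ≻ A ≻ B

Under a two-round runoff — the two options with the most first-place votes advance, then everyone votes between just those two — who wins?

D

Round 1 first-place votes: D 31, E 34, C 0, B 23, A 0.
E and D advance.
Runoff: E is preferred to D by 34 voters; D by 54.
D wins the runoff.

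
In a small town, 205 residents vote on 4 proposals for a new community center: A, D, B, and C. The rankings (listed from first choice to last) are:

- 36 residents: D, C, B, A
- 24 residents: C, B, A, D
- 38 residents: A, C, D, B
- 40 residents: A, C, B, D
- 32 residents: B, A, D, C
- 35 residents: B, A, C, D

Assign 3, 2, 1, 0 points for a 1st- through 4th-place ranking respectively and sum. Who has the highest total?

A

A: 36·0 + 24·1 + 38·3 + 40·3 + 32·2 + 35·2 = 392
D: 36·3 + 24·0 + 38·1 + 40·0 + 32·1 + 35·0 = 178
B: 36·1 + 24·2 + 38·0 + 40·1 + 32·3 + 35·3 = 325
C: 36·2 + 24·3 + 38·2 + 40·2 + 32·0 + 35·1 = 335
A has the highest Borda score (392).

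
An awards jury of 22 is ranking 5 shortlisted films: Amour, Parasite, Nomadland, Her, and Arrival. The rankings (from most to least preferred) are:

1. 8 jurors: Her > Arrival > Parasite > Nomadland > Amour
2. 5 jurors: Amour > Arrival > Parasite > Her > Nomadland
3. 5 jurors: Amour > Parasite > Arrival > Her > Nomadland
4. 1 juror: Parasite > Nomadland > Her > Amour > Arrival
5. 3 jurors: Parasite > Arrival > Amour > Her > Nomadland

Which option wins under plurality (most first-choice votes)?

Amour

First-place votes: Amour 10, Parasite 4, Nomadland 0, Her 8, Arrival 0.
Amour has the most first-place votes.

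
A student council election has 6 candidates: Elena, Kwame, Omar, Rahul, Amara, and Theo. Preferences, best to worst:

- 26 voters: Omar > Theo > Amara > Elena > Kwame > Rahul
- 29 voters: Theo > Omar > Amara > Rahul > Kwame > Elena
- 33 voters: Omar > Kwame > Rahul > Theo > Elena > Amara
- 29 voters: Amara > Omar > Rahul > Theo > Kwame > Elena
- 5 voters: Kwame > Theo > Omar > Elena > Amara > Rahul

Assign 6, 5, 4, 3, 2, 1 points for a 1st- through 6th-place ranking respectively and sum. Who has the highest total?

Omar

Elena: 26·3 + 29·1 + 33·2 + 29·1 + 5·3 = 217
Kwame: 26·2 + 29·2 + 33·5 + 29·2 + 5·6 = 363
Omar: 26·6 + 29·5 + 33·6 + 29·5 + 5·4 = 664
Rahul: 26·1 + 29·3 + 33·4 + 29·4 + 5·1 = 366
Amara: 26·4 + 29·4 + 33·1 + 29·6 + 5·2 = 437
Theo: 26·5 + 29·6 + 33·3 + 29·3 + 5·5 = 515
Omar has the highest Borda score (664).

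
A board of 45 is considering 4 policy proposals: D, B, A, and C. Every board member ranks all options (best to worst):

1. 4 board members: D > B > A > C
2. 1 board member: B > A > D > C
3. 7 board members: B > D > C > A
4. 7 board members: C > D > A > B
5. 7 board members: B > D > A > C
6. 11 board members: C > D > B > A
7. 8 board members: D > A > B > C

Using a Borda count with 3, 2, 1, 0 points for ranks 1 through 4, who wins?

D

D: 4·3 + 1·1 + 7·2 + 7·2 + 7·2 + 11·2 + 8·3 = 101
B: 4·2 + 1·3 + 7·3 + 7·0 + 7·3 + 11·1 + 8·1 = 72
A: 4·1 + 1·2 + 7·0 + 7·1 + 7·1 + 11·0 + 8·2 = 36
C: 4·0 + 1·0 + 7·1 + 7·3 + 7·0 + 11·3 + 8·0 = 61
D has the highest Borda score (101).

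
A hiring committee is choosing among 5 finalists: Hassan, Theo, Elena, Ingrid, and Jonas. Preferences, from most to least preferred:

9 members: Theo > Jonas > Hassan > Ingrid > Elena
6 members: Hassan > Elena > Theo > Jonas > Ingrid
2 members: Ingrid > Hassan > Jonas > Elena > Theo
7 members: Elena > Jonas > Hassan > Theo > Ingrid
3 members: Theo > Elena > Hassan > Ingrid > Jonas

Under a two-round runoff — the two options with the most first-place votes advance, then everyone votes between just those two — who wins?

Round 1 first-place votes: Hassan 6, Theo 12, Elena 7, Ingrid 2, Jonas 0.
Theo and Elena advance.
Runoff: Theo is preferred to Elena by 12 voters; Elena by 15.
Elena wins the runoff.

Elena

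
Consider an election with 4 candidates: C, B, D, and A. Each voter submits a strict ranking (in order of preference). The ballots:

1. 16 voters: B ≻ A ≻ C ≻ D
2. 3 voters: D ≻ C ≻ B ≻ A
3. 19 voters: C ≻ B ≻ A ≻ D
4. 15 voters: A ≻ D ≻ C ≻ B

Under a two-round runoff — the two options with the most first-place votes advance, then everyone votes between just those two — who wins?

C

Round 1 first-place votes: C 19, B 16, D 3, A 15.
C and B advance.
Runoff: C is preferred to B by 37 voters; B by 16.
C wins the runoff.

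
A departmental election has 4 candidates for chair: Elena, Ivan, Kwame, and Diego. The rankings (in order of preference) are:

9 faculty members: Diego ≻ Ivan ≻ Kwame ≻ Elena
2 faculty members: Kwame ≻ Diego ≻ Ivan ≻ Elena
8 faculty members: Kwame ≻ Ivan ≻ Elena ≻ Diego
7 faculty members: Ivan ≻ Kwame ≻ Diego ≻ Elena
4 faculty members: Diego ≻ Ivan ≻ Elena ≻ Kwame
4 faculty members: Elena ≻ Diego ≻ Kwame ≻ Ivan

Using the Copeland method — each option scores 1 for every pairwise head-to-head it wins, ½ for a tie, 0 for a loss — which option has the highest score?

Elena: loses to Ivan, Kwame, and Diego → score 0.
Ivan: beats Elena and Kwame; loses to Diego → score 2.
Kwame: beats Elena; ties Diego; loses to Ivan → score 1.5.
Diego: beats Elena and Ivan; ties Kwame → score 2.5.
Diego has the best pairwise record.

Diego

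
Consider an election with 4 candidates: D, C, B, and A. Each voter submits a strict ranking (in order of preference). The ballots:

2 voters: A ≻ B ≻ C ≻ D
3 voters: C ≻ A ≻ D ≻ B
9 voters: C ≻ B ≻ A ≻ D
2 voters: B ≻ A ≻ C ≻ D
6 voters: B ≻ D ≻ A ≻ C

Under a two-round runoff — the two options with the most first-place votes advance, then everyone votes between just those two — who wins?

C

Round 1 first-place votes: D 0, C 12, B 8, A 2.
C and B advance.
Runoff: C is preferred to B by 12 voters; B by 10.
C wins the runoff.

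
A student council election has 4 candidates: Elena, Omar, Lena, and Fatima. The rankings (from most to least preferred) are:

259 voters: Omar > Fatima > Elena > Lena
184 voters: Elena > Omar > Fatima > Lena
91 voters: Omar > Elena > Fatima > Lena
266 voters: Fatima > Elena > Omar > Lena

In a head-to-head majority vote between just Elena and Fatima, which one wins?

Fatima

Voters preferring Elena to Fatima: 275; preferring Fatima to Elena: 525.
Fatima wins the head-to-head.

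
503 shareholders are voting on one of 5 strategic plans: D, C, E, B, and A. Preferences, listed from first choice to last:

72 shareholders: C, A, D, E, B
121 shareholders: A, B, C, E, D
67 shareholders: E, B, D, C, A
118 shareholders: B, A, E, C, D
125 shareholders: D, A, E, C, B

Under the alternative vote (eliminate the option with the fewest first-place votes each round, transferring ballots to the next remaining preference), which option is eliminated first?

Round 1: D 125, C 72, E 67, B 118, A 121. Eliminate E.

E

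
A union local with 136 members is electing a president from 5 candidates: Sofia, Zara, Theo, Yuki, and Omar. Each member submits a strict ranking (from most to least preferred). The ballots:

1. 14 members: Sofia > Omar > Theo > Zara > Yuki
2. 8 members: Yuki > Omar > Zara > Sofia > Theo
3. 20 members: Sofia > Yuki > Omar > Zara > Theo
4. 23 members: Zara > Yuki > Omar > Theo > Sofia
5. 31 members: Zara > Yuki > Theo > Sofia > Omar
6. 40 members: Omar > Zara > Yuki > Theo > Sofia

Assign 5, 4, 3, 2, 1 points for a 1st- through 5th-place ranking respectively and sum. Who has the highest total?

Zara

Sofia: 14·5 + 8·2 + 20·5 + 23·1 + 31·2 + 40·1 = 311
Zara: 14·2 + 8·3 + 20·2 + 23·5 + 31·5 + 40·4 = 522
Theo: 14·3 + 8·1 + 20·1 + 23·2 + 31·3 + 40·2 = 289
Yuki: 14·1 + 8·5 + 20·4 + 23·4 + 31·4 + 40·3 = 470
Omar: 14·4 + 8·4 + 20·3 + 23·3 + 31·1 + 40·5 = 448
Zara has the highest Borda score (522).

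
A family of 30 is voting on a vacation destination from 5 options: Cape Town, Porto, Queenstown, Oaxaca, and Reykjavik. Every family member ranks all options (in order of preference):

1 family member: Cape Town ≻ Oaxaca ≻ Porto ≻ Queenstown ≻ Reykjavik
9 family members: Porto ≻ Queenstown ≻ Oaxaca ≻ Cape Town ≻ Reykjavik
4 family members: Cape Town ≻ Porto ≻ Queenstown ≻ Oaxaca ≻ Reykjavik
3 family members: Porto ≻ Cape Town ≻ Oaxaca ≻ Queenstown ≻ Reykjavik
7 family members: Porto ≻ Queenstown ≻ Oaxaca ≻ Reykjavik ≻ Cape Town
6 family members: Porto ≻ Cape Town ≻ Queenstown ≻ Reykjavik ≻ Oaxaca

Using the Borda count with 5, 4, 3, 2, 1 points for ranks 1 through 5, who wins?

Cape Town: 1·5 + 9·2 + 4·5 + 3·4 + 7·1 + 6·4 = 86
Porto: 1·3 + 9·5 + 4·4 + 3·5 + 7·5 + 6·5 = 144
Queenstown: 1·2 + 9·4 + 4·3 + 3·2 + 7·4 + 6·3 = 102
Oaxaca: 1·4 + 9·3 + 4·2 + 3·3 + 7·3 + 6·1 = 75
Reykjavik: 1·1 + 9·1 + 4·1 + 3·1 + 7·2 + 6·2 = 43
Porto has the highest Borda score (144).

Porto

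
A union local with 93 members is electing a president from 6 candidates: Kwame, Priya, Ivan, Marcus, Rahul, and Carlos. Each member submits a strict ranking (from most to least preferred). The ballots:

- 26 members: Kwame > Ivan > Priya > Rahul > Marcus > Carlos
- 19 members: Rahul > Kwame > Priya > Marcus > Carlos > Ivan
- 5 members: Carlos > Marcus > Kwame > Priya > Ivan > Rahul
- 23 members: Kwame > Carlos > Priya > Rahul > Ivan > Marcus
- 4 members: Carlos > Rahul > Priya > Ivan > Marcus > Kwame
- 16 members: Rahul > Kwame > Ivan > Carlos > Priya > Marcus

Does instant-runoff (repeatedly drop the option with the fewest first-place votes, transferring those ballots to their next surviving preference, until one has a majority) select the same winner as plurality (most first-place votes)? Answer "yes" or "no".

Instant-runoff — R1 Kwame 49, Priya 0, Ivan 0, Marcus 0, Rahul 35, Carlos 9 (Kwame winner). Winner: Kwame.
Plurality — first-place votes: Kwame 49, Priya 0, Ivan 0, Marcus 0, Rahul 35, Carlos 9. Winner: Kwame.
The two methods agree.

yes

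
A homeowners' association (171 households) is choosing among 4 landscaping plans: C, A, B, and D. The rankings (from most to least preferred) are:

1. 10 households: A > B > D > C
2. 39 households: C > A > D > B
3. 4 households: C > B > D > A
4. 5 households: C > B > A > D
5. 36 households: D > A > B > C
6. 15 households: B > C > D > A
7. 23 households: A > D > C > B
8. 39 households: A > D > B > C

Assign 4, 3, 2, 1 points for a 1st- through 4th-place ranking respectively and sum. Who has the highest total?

C: 10·1 + 39·4 + 4·4 + 5·4 + 36·1 + 15·3 + 23·2 + 39·1 = 368
A: 10·4 + 39·3 + 4·1 + 5·2 + 36·3 + 15·1 + 23·4 + 39·4 = 542
B: 10·3 + 39·1 + 4·3 + 5·3 + 36·2 + 15·4 + 23·1 + 39·2 = 329
D: 10·2 + 39·2 + 4·2 + 5·1 + 36·4 + 15·2 + 23·3 + 39·3 = 471
A has the highest Borda score (542).

A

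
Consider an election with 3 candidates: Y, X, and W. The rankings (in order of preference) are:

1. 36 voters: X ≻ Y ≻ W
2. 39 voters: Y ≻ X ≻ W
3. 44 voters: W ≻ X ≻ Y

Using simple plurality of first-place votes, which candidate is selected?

First-place votes: Y 39, X 36, W 44.
W has the most first-place votes.

W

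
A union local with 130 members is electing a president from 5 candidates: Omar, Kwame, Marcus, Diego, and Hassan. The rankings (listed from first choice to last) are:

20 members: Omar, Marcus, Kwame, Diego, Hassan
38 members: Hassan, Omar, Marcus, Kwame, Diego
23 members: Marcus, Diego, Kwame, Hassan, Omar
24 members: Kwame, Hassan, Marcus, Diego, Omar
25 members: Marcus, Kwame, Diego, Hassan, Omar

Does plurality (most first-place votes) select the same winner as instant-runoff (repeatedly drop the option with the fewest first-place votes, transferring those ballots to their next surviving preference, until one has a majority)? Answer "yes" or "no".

yes

Plurality — first-place votes: Omar 20, Kwame 24, Marcus 48, Diego 0, Hassan 38. Winner: Marcus.
Instant-runoff — R1 Omar 20, Kwame 24, Marcus 48, Diego 0, Hassan 38 (Diego out); R2 Omar 20, Kwame 24, Marcus 48, Hassan 38 (Omar out); R3 Kwame 24, Marcus 68, Hassan 38 (Marcus winner). Winner: Marcus.
The two methods agree.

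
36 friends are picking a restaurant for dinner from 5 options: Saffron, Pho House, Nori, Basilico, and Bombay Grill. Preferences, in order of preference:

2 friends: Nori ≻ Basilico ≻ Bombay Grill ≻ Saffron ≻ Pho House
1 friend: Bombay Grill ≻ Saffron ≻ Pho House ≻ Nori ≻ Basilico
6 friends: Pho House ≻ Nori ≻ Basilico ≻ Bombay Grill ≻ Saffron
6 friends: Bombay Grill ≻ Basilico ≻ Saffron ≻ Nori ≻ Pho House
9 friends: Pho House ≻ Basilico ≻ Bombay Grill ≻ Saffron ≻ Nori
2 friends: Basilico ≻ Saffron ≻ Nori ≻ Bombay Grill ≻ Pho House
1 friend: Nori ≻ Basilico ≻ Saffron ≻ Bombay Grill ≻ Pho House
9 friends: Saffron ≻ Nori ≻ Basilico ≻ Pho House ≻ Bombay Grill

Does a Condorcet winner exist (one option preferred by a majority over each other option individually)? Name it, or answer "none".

Checking pairwise contests:
Basilico beats Saffron 26–10.
Saffron beats Pho House 21–15.
Saffron beats Nori 27–9.
Nori beats Basilico 19–17.
Pho House beats Bombay Grill 24–12.
Every option loses at least one head-to-head, so there is no Condorcet winner.

none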